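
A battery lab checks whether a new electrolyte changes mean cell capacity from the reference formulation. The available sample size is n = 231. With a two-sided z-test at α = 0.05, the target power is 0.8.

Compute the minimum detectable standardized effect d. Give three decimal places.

Need Φ(δ − 1.960) = 0.8, so δ = 1.960 + 0.842 = 2.802.
(The second rejection-region term Φ(−δ − z_{α/2}) is negligible and dropped.)
δ = d·√n ⇒ d = δ/√n = 2.802/√231 = 0.1843.

d ≈ 0.184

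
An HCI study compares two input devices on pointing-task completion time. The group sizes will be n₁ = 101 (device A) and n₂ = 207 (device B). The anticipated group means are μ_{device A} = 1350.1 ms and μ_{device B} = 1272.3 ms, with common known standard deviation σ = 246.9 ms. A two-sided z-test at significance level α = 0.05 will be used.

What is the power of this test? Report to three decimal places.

Standardized effect: d = |μ_{device A} − μ_{device B}| / σ = |1350.1 − 1272.3| / 246.9 = 0.3151
Noncentrality parameter: δ = d / √(1/n₁ + 1/n₂) = 0.3151 / √(1/101 + 1/207) = 2.5961
Two-sided α = 0.05 → critical value z_{0.025} = 1.960.
Power = Φ(δ − 1.960) + Φ(−δ − 1.960) = Φ(0.636) + Φ(-4.556) = 0.7377 + 0.0000 = 0.7377.

Power ≈ 0.738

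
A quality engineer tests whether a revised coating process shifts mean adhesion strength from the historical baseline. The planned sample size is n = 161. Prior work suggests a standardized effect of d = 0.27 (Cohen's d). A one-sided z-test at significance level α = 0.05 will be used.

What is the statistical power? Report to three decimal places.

Power ≈ 0.963

Noncentrality parameter: δ = d·√n = 0.27 × √161 = 3.4259
Critical value for a one-sided test at α = 0.05: z_α = 1.645.
Power = P(Z > 1.645 − δ) = Φ(1.781) = 0.9625.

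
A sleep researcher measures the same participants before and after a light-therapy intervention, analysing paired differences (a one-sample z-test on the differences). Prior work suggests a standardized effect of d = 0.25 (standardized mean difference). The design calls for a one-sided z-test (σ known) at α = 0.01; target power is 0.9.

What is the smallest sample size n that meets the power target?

n = 209

For power 0.9 need Φ(δ − z_{0.01}) = 0.9, so δ = z_{0.01} + z_{0.10} = 2.326 + 1.282 = 3.608.
δ = d·√n ⇒ n = (δ/d)² = (3.608 / 0.25)² = 208.27.
Rounding up, n = 209.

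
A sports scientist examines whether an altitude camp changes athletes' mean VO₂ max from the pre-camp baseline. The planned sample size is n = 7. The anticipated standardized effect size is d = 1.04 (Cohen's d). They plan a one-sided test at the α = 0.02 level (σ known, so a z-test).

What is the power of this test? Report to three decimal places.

Power ≈ 0.757

Noncentrality parameter: λ = d·√n = 1.04 × √7 = 2.7516
One-sided α = 0.02 → critical value z_{0.02} = 2.054.
Power = Φ(λ − 2.054) = Φ(0.698) = 0.7574.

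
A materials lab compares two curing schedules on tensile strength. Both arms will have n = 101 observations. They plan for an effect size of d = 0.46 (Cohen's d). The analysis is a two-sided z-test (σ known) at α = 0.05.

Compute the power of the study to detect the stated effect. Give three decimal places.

Noncentrality parameter: δ = d·√(n/2) = 0.46 × √(101/2) = 3.2689
Critical value for a two-sided test at α = 0.05: z_{α/2} = 1.960.
Power = Φ(δ − 1.960) + Φ(−δ − 1.960) = Φ(1.309) + Φ(-5.229) = 0.9047 + 0.0000 = 0.9047.

Power ≈ 0.905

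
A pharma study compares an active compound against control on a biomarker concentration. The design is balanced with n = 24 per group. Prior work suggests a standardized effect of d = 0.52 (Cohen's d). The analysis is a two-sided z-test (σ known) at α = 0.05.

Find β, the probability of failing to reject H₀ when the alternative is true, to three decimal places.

β ≈ 0.563

Noncentrality parameter: δ = d·√(n/2) = 0.52 × √(24/2) = 1.8013
Two-sided α = 0.05 → critical value z_{0.025} = 1.960.
Power = Φ(δ − 1.960) + Φ(−δ − 1.960) = Φ(-0.159) + Φ(-3.761) = 0.4370 + 0.0001 = 0.4371.
Type II error: β = 1 − power = 1 − 0.4371 = 0.5629.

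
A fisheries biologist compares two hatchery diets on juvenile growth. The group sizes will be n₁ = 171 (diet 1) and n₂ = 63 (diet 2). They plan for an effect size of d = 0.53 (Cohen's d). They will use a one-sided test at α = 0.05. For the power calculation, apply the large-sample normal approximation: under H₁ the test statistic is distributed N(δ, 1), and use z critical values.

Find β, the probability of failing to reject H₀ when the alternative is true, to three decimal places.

β ≈ 0.026

Noncentrality parameter: δ = d / √(1/n₁ + 1/n₂) = 0.53 / √(1/171 + 1/63) = 3.5961
Critical value for a one-sided test at α = 0.05: z_α = 1.645.
Power = P(Z > 1.645 − δ) = Φ(1.951) = 0.9745.
Type II error: β = 1 − power = 1 − 0.9745 = 0.0255.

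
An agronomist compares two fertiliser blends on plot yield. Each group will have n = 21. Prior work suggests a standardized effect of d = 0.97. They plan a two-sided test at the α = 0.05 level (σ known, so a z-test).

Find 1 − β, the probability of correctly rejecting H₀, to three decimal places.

Power ≈ 0.882

Noncentrality parameter: δ = d·√(n/2) = 0.97 × √(21/2) = 3.1432
Critical value for a two-sided test at α = 0.05: z_{α/2} = 1.960.
Power = Φ(δ − 1.960) + Φ(−δ − 1.960) = Φ(1.183) + Φ(-5.103) = 0.8816 + 0.0000 = 0.8816.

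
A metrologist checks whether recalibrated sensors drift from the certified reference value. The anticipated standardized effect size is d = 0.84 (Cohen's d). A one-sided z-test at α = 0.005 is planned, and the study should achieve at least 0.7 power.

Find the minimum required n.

For power 0.7 need Φ(δ − z_{0.005}) = 0.7, so δ = z_{0.005} + z_{0.30} = 2.576 + 0.524 = 3.100.
δ = d·√n ⇒ n = (δ/d)² = (3.100 / 0.84)² = 13.62.
Rounding up, n = 14.

n = 14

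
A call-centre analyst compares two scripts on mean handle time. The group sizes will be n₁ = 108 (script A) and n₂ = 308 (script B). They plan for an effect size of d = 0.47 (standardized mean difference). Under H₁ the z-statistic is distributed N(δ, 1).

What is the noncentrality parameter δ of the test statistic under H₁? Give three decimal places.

The noncentrality parameter scales effect size by the design's sample-size factor: δ = d / √(1/n₁ + 1/n₂) = 0.47 / √(1/108 + 1/308) = 4.2028

δ ≈ 4.203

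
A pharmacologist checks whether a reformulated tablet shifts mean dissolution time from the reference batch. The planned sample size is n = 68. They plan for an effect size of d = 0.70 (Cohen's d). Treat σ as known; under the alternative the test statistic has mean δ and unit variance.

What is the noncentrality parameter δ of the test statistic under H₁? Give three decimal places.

δ ≈ 5.772

δ = d·√n = 0.70 × √68 = 5.7723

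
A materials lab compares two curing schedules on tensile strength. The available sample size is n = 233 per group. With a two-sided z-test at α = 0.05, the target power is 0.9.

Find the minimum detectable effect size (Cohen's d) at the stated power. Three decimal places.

d ≈ 0.300

Required noncentrality: δ = z_{0.025} + z_{0.10} = 1.960 + 1.282 = 3.242.
(Lower-tail contribution to power is negligible for δ > 0.)
δ = d·√(n/2) ⇒ d = δ/√(n/2) = 3.242/√(233/2) = 0.3003.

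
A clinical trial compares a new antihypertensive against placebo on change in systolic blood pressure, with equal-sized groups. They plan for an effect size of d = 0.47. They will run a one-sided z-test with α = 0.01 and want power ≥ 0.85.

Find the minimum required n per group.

For power 0.85 need Φ(δ − z_{0.01}) = 0.85, so δ = z_{0.01} + z_{0.15} = 2.326 + 1.036 = 3.363.
δ = d·√(n/2) ⇒ n = 2(δ/d)² = 2 × (3.363 / 0.47)² = 102.38.
Round up to the next whole unit.

n = 103 per group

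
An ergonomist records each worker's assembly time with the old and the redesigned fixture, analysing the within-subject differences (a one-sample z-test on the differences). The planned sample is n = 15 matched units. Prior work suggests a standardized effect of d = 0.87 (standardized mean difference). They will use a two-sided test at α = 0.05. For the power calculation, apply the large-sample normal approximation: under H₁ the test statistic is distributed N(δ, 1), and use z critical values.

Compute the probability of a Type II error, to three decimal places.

β ≈ 0.079

Noncentrality parameter: δ = d·√n = 0.87 × √15 = 3.3695
Two-sided α = 0.05 → critical value z_{0.025} = 1.960.
Power = Φ(δ − 1.960) + Φ(−δ − 1.960) = Φ(1.410) + Φ(-5.329) = 0.9207 + 0.0000 = 0.9207.
Type II error: β = 1 − power = 1 − 0.9207 = 0.0793.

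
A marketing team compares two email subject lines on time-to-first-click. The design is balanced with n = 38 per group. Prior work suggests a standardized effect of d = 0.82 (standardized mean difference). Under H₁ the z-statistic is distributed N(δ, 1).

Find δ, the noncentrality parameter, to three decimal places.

δ ≈ 3.574

δ = d·√(n/2) = 0.82 × √(38/2) = 3.5743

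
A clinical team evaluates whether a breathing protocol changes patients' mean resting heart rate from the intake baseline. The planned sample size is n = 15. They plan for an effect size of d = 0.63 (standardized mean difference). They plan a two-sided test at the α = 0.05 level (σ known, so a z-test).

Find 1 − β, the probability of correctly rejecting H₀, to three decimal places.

Power ≈ 0.684

Noncentrality parameter: δ = d·√n = 0.63 × √15 = 2.4400
Critical value for a two-sided test at α = 0.05: z_{α/2} = 1.960.
Power = Φ(δ − 1.960) + Φ(−δ − 1.960) = Φ(0.480) + Φ(-4.400) = 0.6844 + 0.0000 = 0.6844.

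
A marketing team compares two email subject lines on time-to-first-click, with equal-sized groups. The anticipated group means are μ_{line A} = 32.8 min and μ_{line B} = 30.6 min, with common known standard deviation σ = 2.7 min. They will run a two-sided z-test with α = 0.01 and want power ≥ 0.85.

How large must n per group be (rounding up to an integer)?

n = 40 per group

Standardized effect: d = |μ_{line A} − μ_{line B}| / σ = |32.8 − 30.6| / 2.7 = 0.8148
Set Φ(δ − 2.576) = 0.85; then δ − 2.576 = Φ⁻¹(0.85) = 1.036, giving δ = 3.612.
(For δ > 0 the lower-tail rejection region contributes negligibly to power, so the one-term inversion is standard.)
δ = d·√(n/2) ⇒ n = 2(δ/d)² = 2 × (3.612 / 0.8148)² = 39.31.
Round up to the next whole unit.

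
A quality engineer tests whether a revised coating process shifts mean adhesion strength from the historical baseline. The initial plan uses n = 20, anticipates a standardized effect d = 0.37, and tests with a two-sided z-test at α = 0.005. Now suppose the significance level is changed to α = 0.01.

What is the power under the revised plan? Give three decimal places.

δ = d·√n = 0.37 × √20 = 1.6547 (unchanged). New critical value: z_{0.005} = 2.576.
Revised power = Φ(δ − 2.576) + Φ(−δ − 2.576) = Φ(-0.921) + Φ(-4.231) = 0.1785 + 0.0000 = 0.1785.

Power ≈ 0.179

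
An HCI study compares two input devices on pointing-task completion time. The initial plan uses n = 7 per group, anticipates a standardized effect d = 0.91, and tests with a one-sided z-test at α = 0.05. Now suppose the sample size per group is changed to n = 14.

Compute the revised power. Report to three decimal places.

With n = 14 per group: δ = d·√(n/2) = 0.91 × √(14/2) = 2.4076. Critical value z_{0.05} = 1.645.
Revised power = Φ(δ − 1.645) = Φ(0.763) = 0.7772.

Power ≈ 0.777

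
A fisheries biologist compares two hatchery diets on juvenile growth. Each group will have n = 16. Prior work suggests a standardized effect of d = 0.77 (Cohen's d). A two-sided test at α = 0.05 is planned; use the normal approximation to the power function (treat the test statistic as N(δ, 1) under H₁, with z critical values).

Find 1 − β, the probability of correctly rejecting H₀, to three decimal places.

Power ≈ 0.586

Noncentrality parameter: δ = d·√(n/2) = 0.77 × √(16/2) = 2.1779
Two-sided α = 0.05 → critical value z_{0.025} = 1.960.
Power = Φ(δ − 1.960) + Φ(−δ − 1.960) = Φ(0.218) + Φ(-4.138) = 0.5863 + 0.0000 = 0.5863.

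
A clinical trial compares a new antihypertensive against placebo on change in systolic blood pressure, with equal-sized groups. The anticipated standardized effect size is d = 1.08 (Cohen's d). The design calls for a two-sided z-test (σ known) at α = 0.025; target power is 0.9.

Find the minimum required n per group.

Set Φ(δ − 2.241) = 0.9; then δ − 2.241 = Φ⁻¹(0.9) = 1.282, giving δ = 3.523.
(The Φ(−δ − z_{α/2}) term is vanishingly small for δ > 0 and is dropped in the standard sample-size formula.)
δ = d·√(n/2) ⇒ n = 2(δ/d)² = 2 × (3.523 / 1.08)² = 21.28.
Round up to the next whole unit.

n = 22 per group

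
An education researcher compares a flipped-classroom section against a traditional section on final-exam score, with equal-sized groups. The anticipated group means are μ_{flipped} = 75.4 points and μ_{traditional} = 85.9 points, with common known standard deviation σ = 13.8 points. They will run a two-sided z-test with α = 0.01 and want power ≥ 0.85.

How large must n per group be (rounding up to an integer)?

n = 46 per group

Standardized effect: d = |μ_{flipped} − μ_{traditional}| / σ = |75.4 − 85.9| / 13.8 = 0.7609
For power 0.85 need Φ(δ − z_{0.005}) = 0.85, so δ = z_{0.005} + z_{0.15} = 2.576 + 1.036 = 3.612.
(The Φ(−δ − z_{α/2}) term is vanishingly small for δ > 0 and is dropped in the standard sample-size formula.)
δ = d·√(n/2) ⇒ n = 2(δ/d)² = 2 × (3.612 / 0.7609)² = 45.08.
Round up to the next whole unit.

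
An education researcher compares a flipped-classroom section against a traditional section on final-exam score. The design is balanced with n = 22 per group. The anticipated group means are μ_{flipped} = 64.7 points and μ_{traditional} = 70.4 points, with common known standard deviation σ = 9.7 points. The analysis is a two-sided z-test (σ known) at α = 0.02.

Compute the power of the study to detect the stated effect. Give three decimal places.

Power ≈ 0.353

Standardized effect: d = |μ_{flipped} − μ_{traditional}| / σ = |64.7 − 70.4| / 9.7 = 0.5876
Noncentrality parameter: δ = d·√(n/2) = 0.5876 × √(22/2) = 1.9489
Critical value for a two-sided test at α = 0.02: z_{α/2} = 2.326.
Power = Φ(δ − 2.326) + Φ(−δ − 2.326) = Φ(-0.377) + Φ(-4.275) = 0.3529 + 0.0000 = 0.3529.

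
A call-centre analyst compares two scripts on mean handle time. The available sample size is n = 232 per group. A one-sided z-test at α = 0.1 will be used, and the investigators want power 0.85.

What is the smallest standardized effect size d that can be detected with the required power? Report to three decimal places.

d ≈ 0.215

Need Φ(δ − 1.282) = 0.85, so δ = 1.282 + 1.036 = 2.318.
δ = d·√(n/2) ⇒ d = δ/√(n/2) = 2.318/√(232/2) = 0.2152.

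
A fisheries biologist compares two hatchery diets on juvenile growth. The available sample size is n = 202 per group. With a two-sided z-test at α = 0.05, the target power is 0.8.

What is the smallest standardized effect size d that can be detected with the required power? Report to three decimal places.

Required noncentrality: δ = z_{0.025} + z_{0.20} = 1.960 + 0.842 = 2.802.
(The second rejection-region term Φ(−δ − z_{α/2}) is negligible and dropped.)
δ = d·√(n/2) ⇒ d = δ/√(n/2) = 2.802/√(202/2) = 0.2788.

d ≈ 0.279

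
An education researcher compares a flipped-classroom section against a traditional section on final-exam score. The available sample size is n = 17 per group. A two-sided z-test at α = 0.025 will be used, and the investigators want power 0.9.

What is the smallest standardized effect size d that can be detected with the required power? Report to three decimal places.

Need Φ(δ − 2.241) = 0.9, so δ = 2.241 + 1.282 = 3.523.
(The second rejection-region term Φ(−δ − z_{α/2}) is negligible and dropped.)
δ = d·√(n/2) ⇒ d = δ/√(n/2) = 3.523/√(17/2) = 1.2084.

d ≈ 1.208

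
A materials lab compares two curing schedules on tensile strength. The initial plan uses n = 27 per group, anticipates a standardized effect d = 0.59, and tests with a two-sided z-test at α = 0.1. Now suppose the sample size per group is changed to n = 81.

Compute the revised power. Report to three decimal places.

Power ≈ 0.983

With n = 81 per group: δ = d·√(n/2) = 0.59 × √(81/2) = 3.7547. Critical value z_{0.05} = 1.645.
Revised power = Φ(δ − 1.645) + Φ(−δ − 1.645) = Φ(2.110) + Φ(-5.400) = 0.9826 + 0.0000 = 0.9826.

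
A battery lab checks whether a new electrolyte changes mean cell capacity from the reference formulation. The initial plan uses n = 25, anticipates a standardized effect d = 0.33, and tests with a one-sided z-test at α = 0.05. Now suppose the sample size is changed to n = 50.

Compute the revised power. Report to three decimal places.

With n = 50: δ = d·√n = 0.33 × √50 = 2.3335. Critical value z_{0.05} = 1.645.
Revised power = Φ(δ − 1.645) = Φ(0.689) = 0.7545.

Power ≈ 0.754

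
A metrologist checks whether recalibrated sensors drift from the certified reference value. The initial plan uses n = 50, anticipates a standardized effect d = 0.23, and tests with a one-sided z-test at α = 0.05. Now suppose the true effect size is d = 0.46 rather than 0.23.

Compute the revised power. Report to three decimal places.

With d = 0.46: δ = d·√n = 0.46 × √50 = 3.2527. Critical value z_{0.05} = 1.645.
Revised power = P(Z > 1.645 − δ) = Φ(1.608) = 0.9461.

Power ≈ 0.946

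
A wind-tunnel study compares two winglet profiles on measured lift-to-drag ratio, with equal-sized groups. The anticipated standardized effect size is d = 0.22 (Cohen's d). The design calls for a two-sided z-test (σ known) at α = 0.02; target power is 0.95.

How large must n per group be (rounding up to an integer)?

n = 652 per group

For power 0.95 need Φ(δ − z_{0.01}) = 0.95, so δ = z_{0.01} + z_{0.05} = 2.326 + 1.645 = 3.971.
(For δ > 0 the lower-tail rejection region contributes negligibly to power, so the one-term inversion is standard.)
δ = d·√(n/2) ⇒ n = 2(δ/d)² = 2 × (3.971 / 0.22)² = 651.67.
Rounding up, n = 652 per group.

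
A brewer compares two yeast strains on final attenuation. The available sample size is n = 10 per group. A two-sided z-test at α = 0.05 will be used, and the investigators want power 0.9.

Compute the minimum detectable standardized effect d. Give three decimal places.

d ≈ 1.450

Required noncentrality: δ = z_{0.025} + z_{0.10} = 1.960 + 1.282 = 3.242.
(The second rejection-region term Φ(−δ − z_{α/2}) is negligible and dropped.)
δ = d·√(n/2) ⇒ d = δ/√(n/2) = 3.242/√(10/2) = 1.4496.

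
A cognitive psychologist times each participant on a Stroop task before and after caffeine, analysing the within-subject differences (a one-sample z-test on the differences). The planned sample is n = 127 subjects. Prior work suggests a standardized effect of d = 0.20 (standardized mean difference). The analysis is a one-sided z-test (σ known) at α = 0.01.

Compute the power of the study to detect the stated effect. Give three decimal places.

Noncentrality parameter: δ = d·√n = 0.20 × √127 = 2.2539
One-sided α = 0.01 → critical value z_{0.01} = 2.326.
Power = P(Z > 2.326 − δ) = Φ(-0.072) = 0.4711.

Power ≈ 0.471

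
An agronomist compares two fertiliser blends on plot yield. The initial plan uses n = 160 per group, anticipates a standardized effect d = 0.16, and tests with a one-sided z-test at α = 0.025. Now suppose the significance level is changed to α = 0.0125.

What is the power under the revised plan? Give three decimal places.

Power ≈ 0.209

δ = d·√(n/2) = 0.16 × √(160/2) = 1.4311 (unchanged). New critical value: z_{0.0125} = 2.241.
Revised power = Φ(δ − 2.241) = Φ(-0.810) = 0.2089.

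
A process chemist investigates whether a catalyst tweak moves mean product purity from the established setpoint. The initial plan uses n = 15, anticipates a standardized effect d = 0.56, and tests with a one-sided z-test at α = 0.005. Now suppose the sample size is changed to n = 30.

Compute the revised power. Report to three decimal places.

Power ≈ 0.688

With n = 30: δ = d·√n = 0.56 × √30 = 3.0672. Critical value z_{0.005} = 2.576.
Revised power = P(Z > 2.576 − δ) = Φ(0.491) = 0.6884.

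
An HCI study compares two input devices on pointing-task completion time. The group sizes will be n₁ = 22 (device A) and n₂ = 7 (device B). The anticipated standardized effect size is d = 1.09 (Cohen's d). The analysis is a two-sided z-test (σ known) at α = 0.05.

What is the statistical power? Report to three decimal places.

Noncentrality parameter: δ = d / √(1/n₁ + 1/n₂) = 1.09 / √(1/22 + 1/7) = 2.5118
Two-sided α = 0.05 → critical value z_{0.025} = 1.960.
Power = Φ(δ − 1.960) + Φ(−δ − 1.960) = Φ(0.552) + Φ(-4.472) = 0.7095 + 0.0000 = 0.7095.

Power ≈ 0.709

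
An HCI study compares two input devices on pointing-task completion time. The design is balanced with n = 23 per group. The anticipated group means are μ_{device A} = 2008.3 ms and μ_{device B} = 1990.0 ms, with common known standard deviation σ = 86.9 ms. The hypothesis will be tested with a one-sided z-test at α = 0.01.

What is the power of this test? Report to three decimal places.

Standardized effect: d = |μ_{device A} − μ_{device B}| / σ = |2008.3 − 1990.0| / 86.9 = 0.2106
Noncentrality parameter: δ = d·√(n/2) = 0.2106 × √(23/2) = 0.7141
One-sided α = 0.01 → critical value z_{0.01} = 2.326.
Power = P(Z > 2.326 − δ) = Φ(-1.612) = 0.0535.

Power ≈ 0.053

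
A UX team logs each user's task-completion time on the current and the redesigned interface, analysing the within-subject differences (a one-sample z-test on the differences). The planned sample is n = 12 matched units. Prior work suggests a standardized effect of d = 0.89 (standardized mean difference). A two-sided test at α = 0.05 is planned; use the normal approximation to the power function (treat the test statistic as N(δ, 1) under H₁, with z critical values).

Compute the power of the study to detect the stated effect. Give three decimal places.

Noncentrality parameter: δ = d·√n = 0.89 × √12 = 3.0831
Two-sided α = 0.05 → critical value z_{0.025} = 1.960.
Power = Φ(δ − 1.960) + Φ(−δ − 1.960) = Φ(1.123) + Φ(-5.043) = 0.8693 + 0.0000 = 0.8693.

Power ≈ 0.869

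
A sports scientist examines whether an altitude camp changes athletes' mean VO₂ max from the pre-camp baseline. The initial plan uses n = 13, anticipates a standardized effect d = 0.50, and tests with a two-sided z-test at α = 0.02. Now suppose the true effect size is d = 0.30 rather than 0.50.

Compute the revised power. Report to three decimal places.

Power ≈ 0.107

With d = 0.30: δ = d·√n = 0.30 × √13 = 1.0817. Critical value z_{0.01} = 2.326.
Revised power = Φ(δ − 2.326) + Φ(−δ − 2.326) = Φ(-1.245) + Φ(-3.408) = 0.1066 + 0.0003 = 0.1070.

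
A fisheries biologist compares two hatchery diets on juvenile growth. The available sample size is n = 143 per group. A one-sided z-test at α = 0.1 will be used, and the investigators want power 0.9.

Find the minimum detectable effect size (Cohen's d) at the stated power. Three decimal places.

Need Φ(δ − 1.282) = 0.9, so δ = 1.282 + 1.282 = 2.563.
δ = d·√(n/2) ⇒ d = δ/√(n/2) = 2.563/√(143/2) = 0.3031.

d ≈ 0.303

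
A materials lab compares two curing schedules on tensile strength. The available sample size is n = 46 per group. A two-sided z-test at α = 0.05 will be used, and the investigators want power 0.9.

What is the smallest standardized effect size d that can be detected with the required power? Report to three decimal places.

Need Φ(δ − 1.960) = 0.9, so δ = 1.960 + 1.282 = 3.242.
(The second rejection-region term Φ(−δ − z_{α/2}) is negligible and dropped.)
δ = d·√(n/2) ⇒ d = δ/√(n/2) = 3.242/√(46/2) = 0.6759.

d ≈ 0.676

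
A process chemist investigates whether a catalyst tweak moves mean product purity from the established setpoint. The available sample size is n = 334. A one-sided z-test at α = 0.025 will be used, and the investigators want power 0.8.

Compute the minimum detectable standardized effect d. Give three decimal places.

Need Φ(δ − 1.960) = 0.8, so δ = 1.960 + 0.842 = 2.802.
δ = d·√n ⇒ d = δ/√n = 2.802/√334 = 0.1533.

d ≈ 0.153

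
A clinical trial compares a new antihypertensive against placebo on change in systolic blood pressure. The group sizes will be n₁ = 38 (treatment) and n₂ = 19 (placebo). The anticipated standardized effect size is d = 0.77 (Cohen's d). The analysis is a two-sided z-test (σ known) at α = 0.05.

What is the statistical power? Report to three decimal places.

Power ≈ 0.782

Noncentrality parameter: λ = d / √(1/n₁ + 1/n₂) = 0.77 / √(1/38 + 1/19) = 2.7405
Two-sided α = 0.05 → critical value z_{0.025} = 1.960.
Power = Φ(λ − 1.960) + Φ(−λ − 1.960) = Φ(0.780) + Φ(-4.700) = 0.7824 + 0.0000 = 0.7824.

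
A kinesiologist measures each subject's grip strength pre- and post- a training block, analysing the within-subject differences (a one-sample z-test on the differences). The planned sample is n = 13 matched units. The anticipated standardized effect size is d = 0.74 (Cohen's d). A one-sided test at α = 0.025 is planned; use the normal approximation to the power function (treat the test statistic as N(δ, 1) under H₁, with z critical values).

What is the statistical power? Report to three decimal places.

Power ≈ 0.761

Noncentrality parameter: δ = d·√n = 0.74 × √13 = 2.6681
Critical value for a one-sided test at α = 0.025: z_α = 1.960.
Power = Φ(δ − 1.960) = Φ(0.708) = 0.7606.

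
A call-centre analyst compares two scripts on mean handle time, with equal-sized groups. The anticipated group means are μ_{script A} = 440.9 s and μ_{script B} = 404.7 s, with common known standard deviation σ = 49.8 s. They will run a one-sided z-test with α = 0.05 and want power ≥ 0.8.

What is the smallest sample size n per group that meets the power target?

n = 24 per group

Standardized effect: d = |μ_{script A} − μ_{script B}| / σ = |440.9 − 404.7| / 49.8 = 0.7269
Set Φ(δ − 1.645) = 0.8; then δ − 1.645 = Φ⁻¹(0.8) = 0.842, giving δ = 2.486.
δ = d·√(n/2) ⇒ n = 2(δ/d)² = 2 × (2.486 / 0.7269)² = 23.40.
Round up to the next whole unit.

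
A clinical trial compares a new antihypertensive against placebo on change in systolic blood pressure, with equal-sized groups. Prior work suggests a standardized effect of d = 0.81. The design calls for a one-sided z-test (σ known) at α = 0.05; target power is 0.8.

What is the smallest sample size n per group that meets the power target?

Set Φ(δ − 1.645) = 0.8; then δ − 1.645 = Φ⁻¹(0.8) = 0.842, giving δ = 2.486.
δ = d·√(n/2) ⇒ n = 2(δ/d)² = 2 × (2.486 / 0.81)² = 18.85.
Rounding up, n = 19 per group.

n = 19 per group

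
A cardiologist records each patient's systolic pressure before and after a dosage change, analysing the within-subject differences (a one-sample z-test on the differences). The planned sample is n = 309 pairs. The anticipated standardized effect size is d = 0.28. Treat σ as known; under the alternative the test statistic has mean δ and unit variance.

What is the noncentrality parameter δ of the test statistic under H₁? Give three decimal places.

δ = d·√n = 0.28 × √309 = 4.9220

δ ≈ 4.922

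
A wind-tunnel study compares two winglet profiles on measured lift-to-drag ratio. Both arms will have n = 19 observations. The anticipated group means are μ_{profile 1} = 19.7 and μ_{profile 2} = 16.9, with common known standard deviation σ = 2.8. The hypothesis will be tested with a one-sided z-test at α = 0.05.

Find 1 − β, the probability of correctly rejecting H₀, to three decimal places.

Standardized effect: d = |μ_{profile 1} − μ_{profile 2}| / σ = |19.7 − 16.9| / 2.8 = 1.0000
Noncentrality parameter: δ = d·√(n/2) = 1.0000 × √(19/2) = 3.0822
Critical value for a one-sided test at α = 0.05: z_α = 1.645.
Power = Φ(δ − 1.645) = Φ(1.437) = 0.9247.

Power ≈ 0.925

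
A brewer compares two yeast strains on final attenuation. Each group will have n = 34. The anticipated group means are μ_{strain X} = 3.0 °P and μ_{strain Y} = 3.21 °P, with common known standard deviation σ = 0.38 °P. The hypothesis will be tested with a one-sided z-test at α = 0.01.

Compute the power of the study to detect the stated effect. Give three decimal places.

Standardized effect: d = |μ_{strain X} − μ_{strain Y}| / σ = |3.0 − 3.21| / 0.38 = 0.5526
Noncentrality parameter: λ = d·√(n/2) = 0.5526 × √(34/2) = 2.2786
Critical value for a one-sided test at α = 0.01: z_α = 2.326.
Power = P(Z > 2.326 − λ) = Φ(-0.048) = 0.4809.

Power ≈ 0.481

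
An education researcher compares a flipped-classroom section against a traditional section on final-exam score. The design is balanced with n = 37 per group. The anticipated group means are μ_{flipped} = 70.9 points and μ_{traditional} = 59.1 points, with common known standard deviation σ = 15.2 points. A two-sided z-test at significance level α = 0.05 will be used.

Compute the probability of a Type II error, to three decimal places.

Standardized effect: d = |μ_{flipped} − μ_{traditional}| / σ = |70.9 − 59.1| / 15.2 = 0.7763
Noncentrality parameter: δ = d·√(n/2) = 0.7763 × √(37/2) = 3.3391
Critical value for a two-sided test at α = 0.05: z_{α/2} = 1.960.
Power = Φ(δ − 1.960) + Φ(−δ − 1.960) = Φ(1.379) + Φ(-5.299) = 0.9161 + 0.0000 = 0.9161.
Type II error: β = 1 − power = 1 − 0.9161 = 0.0839.

β ≈ 0.084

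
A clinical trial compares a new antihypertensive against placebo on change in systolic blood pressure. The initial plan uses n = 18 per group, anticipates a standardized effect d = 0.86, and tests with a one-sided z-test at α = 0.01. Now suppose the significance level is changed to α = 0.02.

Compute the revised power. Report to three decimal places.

Power ≈ 0.701

δ = d·√(n/2) = 0.86 × √(18/2) = 2.5800 (unchanged). New critical value: z_{0.02} = 2.054.
Revised power = P(Z > 2.054 − δ) = Φ(0.526) = 0.7006.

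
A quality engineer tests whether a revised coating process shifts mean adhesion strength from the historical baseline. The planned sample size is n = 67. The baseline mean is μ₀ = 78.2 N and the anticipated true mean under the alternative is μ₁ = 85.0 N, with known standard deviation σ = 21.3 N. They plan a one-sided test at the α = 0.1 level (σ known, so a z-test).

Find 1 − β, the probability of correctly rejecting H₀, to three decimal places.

Standardized effect: d = |μ₁ − μ₀| / σ = |85.0 − 78.2| / 21.3 = 0.3192
Noncentrality parameter: δ = d·√n = 0.3192 × √67 = 2.6132
Critical value for a one-sided test at α = 0.1: z_α = 1.282.
Power = Φ(δ − 1.282) = Φ(1.332) = 0.9085.

Power ≈ 0.909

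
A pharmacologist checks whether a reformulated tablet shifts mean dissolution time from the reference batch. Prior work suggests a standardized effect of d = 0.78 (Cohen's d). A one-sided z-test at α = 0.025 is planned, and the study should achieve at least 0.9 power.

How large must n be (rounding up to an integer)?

For power 0.9 need Φ(δ − z_{0.025}) = 0.9, so δ = z_{0.025} + z_{0.10} = 1.960 + 1.282 = 3.242.
δ = d·√n ⇒ n = (δ/d)² = (3.242 / 0.78)² = 17.27.
Rounding up, n = 18.

n = 18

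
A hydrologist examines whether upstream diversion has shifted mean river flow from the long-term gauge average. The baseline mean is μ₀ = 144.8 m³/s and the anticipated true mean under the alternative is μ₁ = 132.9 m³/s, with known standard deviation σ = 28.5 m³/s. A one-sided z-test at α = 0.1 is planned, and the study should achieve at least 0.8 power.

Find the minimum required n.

n = 26

Standardized effect: d = |μ₁ − μ₀| / σ = |132.9 − 144.8| / 28.5 = 0.4175
For power 0.8 need Φ(δ − z_{0.1}) = 0.8, so δ = z_{0.1} + z_{0.20} = 1.282 + 0.842 = 2.123.
δ = d·√n ⇒ n = (δ/d)² = (2.123 / 0.4175)² = 25.86.
Round up to the next whole unit.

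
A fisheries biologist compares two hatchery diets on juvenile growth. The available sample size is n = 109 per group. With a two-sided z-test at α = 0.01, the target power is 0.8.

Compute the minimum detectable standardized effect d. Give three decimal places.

d ≈ 0.463

Required noncentrality: δ = z_{0.005} + z_{0.20} = 2.576 + 0.842 = 3.417.
(Lower-tail contribution to power is negligible for δ > 0.)
δ = d·√(n/2) ⇒ d = δ/√(n/2) = 3.417/√(109/2) = 0.4629.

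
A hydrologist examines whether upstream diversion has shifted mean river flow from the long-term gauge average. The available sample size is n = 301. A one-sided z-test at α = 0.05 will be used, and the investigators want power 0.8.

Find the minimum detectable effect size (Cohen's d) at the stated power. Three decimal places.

Need Φ(δ − 1.645) = 0.8, so δ = 1.645 + 0.842 = 2.486.
δ = d·√n ⇒ d = δ/√n = 2.486/√301 = 0.1433.

d ≈ 0.143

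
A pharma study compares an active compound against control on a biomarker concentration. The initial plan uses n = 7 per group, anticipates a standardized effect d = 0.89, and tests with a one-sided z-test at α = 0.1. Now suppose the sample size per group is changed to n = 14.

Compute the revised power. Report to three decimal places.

With n = 14 per group: δ = d·√(n/2) = 0.89 × √(14/2) = 2.3547. Critical value z_{0.1} = 1.282.
Revised power = P(Z > 1.282 − δ) = Φ(1.073) = 0.8584.

Power ≈ 0.858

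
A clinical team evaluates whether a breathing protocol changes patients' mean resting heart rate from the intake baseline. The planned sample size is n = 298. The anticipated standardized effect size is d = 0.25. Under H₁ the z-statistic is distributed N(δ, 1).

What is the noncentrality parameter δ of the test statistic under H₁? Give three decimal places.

δ ≈ 4.316

The noncentrality parameter scales effect size by the design's sample-size factor: δ = d·√n = 0.25 × √298 = 4.3157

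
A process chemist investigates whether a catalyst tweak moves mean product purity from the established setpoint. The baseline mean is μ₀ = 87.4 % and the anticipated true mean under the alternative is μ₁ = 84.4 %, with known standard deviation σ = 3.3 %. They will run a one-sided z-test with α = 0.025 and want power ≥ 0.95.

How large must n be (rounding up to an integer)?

Standardized effect: d = |μ₁ − μ₀| / σ = |84.4 − 87.4| / 3.3 = 0.9091
For power 0.95 need Φ(δ − z_{0.025}) = 0.95, so δ = z_{0.025} + z_{0.05} = 1.960 + 1.645 = 3.605.
δ = d·√n ⇒ n = (δ/d)² = (3.605 / 0.9091)² = 15.72.
Rounding up, n = 16.

n = 16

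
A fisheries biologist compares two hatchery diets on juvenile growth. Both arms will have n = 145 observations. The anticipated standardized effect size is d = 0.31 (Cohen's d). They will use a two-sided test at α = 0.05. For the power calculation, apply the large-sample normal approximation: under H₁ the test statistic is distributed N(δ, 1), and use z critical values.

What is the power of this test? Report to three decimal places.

Power ≈ 0.752

Noncentrality parameter: δ = d·√(n/2) = 0.31 × √(145/2) = 2.6396
Critical value for a two-sided test at α = 0.05: z_{α/2} = 1.960.
Power = Φ(δ − 1.960) + Φ(−δ − 1.960) = Φ(0.680) + Φ(-4.600) = 0.7516 + 0.0000 = 0.7516.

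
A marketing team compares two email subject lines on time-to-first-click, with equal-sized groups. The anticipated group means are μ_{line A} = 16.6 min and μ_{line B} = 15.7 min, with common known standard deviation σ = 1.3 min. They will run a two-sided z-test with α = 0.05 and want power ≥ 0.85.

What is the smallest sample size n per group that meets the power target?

n = 38 per group

Standardized effect: d = |μ_{line A} − μ_{line B}| / σ = |16.6 − 15.7| / 1.3 = 0.6923
For power 0.85 need Φ(δ − z_{0.025}) = 0.85, so δ = z_{0.025} + z_{0.15} = 1.960 + 1.036 = 2.996.
(The Φ(−δ − z_{α/2}) term is vanishingly small for δ > 0 and is dropped in the standard sample-size formula.)
δ = d·√(n/2) ⇒ n = 2(δ/d)² = 2 × (2.996 / 0.6923)² = 37.47.
Rounding up, n = 38 per group.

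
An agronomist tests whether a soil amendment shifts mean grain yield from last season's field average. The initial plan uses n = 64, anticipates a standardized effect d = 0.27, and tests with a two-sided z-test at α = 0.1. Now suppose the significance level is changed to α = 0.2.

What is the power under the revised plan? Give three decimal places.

Power ≈ 0.810

δ = d·√n = 0.27 × √64 = 2.1600 (unchanged). New critical value: z_{0.1} = 1.282.
Revised power = Φ(δ − 1.282) + Φ(−δ − 1.282) = Φ(0.878) + Φ(-3.442) = 0.8101 + 0.0003 = 0.8104.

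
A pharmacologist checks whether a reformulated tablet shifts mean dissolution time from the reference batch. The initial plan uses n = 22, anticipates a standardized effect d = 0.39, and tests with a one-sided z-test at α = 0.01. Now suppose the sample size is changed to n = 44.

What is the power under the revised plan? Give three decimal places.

With n = 44: δ = d·√n = 0.39 × √44 = 2.5870. Critical value z_{0.01} = 2.326.
Revised power = Φ(δ − 2.326) = Φ(0.261) = 0.6028.

Power ≈ 0.603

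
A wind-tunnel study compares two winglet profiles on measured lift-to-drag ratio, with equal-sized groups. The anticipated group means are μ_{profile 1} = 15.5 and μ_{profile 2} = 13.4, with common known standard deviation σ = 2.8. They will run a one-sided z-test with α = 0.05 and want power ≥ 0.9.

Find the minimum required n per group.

n = 31 per group

Standardized effect: d = |μ_{profile 1} − μ_{profile 2}| / σ = |15.5 − 13.4| / 2.8 = 0.7500
Set Φ(δ − 1.645) = 0.9; then δ − 1.645 = Φ⁻¹(0.9) = 1.282, giving δ = 2.926.
δ = d·√(n/2) ⇒ n = 2(δ/d)² = 2 × (2.926 / 0.7500)² = 30.45.
Rounding up, n = 31 per group.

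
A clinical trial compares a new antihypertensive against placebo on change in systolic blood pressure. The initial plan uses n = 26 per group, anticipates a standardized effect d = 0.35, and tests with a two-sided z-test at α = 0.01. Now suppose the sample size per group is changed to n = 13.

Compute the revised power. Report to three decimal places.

Power ≈ 0.046

With n = 13 per group: δ = d·√(n/2) = 0.35 × √(13/2) = 0.8923. Critical value z_{0.005} = 2.576.
Revised power = Φ(δ − 2.576) + Φ(−δ − 2.576) = Φ(-1.684) + Φ(-3.468) = 0.0461 + 0.0003 = 0.0464.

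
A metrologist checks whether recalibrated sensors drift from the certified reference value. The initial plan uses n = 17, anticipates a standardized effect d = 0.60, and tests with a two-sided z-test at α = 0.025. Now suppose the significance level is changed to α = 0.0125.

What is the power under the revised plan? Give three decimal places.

δ = d·√n = 0.60 × √17 = 2.4739 (unchanged). New critical value: z_{0.0063} = 2.498.
Revised power = Φ(δ − 2.498) + Φ(−δ − 2.498) = Φ(-0.024) + Φ(-4.972) = 0.4905 + 0.0000 = 0.4905.

Power ≈ 0.490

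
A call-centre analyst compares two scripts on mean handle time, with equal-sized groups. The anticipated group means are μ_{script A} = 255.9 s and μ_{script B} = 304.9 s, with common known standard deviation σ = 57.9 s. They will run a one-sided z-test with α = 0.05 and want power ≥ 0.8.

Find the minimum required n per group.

n = 18 per group

Standardized effect: d = |μ_{script A} − μ_{script B}| / σ = |255.9 − 304.9| / 57.9 = 0.8463
Set Φ(δ − 1.645) = 0.8; then δ − 1.645 = Φ⁻¹(0.8) = 0.842, giving δ = 2.486.
δ = d·√(n/2) ⇒ n = 2(δ/d)² = 2 × (2.486 / 0.8463)² = 17.26.
Round up to the next whole unit.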